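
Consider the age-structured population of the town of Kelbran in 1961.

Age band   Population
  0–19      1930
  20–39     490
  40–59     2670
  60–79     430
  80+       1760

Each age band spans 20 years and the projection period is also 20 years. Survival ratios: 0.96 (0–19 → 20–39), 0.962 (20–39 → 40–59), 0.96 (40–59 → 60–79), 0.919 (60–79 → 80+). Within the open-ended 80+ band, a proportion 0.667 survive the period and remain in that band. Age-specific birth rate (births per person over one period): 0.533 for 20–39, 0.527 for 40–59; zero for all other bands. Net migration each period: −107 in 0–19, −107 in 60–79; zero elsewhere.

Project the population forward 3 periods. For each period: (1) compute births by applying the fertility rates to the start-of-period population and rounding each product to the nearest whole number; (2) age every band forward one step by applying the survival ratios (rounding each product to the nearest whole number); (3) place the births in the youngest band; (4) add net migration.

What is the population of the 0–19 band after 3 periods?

Call the bands 1 to 5, youngest first.
Period 1:
Births: 490 × 0.533 = 261, 2670 × 0.527 = 1407 — total 1668
Band 2: 1930 × 0.96 = 1853
Band 3: 490 × 0.962 = 471
Band 4: 2670 × 0.96 = 2563
Band 5: 430 × 0.919 + 1760 × 0.667 = 395 + 1174 = 1569
Net migration: Band 1 − 107 → 1561; Band 4 − 107 → 2456
End of period: [1561, 1853, 471, 2456, 1569]
Period 2:
Births: 1853 × 0.533 = 988, 471 × 0.527 = 248 — total 1236
Band 2: 1561 × 0.96 = 1499
Band 3: 1853 × 0.962 = 1783
Band 4: 471 × 0.96 = 452
Band 5: 2456 × 0.919 + 1569 × 0.667 = 2257 + 1047 = 3304
Net migration: Band 1 − 107 → 1129; Band 4 − 107 → 345
End of period: [1129, 1499, 1783, 345, 3304]
Period 3:
Births: 1499 × 0.533 = 799, 1783 × 0.527 = 940 — total 1739
Band 2: 1129 × 0.96 = 1084
Band 3: 1499 × 0.962 = 1442
Band 4: 1783 × 0.96 = 1712
Band 5: 345 × 0.919 + 3304 × 0.667 = 317 + 2204 = 2521
Net migration: Band 1 − 107 → 1632; Band 4 − 107 → 1605
End of period: [1632, 1084, 1442, 1605, 2521]

1632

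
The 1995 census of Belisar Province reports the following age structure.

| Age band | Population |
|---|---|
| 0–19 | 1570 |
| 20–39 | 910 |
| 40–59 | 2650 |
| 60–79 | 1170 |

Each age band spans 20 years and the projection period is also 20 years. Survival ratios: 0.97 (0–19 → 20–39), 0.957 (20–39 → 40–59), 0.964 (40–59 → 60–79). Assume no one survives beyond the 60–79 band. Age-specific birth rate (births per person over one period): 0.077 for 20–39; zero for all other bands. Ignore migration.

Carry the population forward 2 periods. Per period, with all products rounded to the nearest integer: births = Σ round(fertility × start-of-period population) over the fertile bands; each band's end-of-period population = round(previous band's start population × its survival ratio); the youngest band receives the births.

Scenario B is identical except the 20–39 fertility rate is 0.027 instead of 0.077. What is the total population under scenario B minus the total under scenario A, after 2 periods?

-120

(Groups numbered youngest = 1 to oldest = 4.)
Period 1.
Births: 910 × 0.077 = 70
Group 2: 1570 × 0.97 = 1523
Group 3: 910 × 0.957 = 871
Group 4: 2650 × 0.964 = 2555
End of period: [70, 1523, 871, 2555]
Period 2.
Births: 1523 × 0.077 = 117
Group 2: 70 × 0.97 = 68
Group 3: 1523 × 0.957 = 1458
Group 4: 871 × 0.964 = 840
End of period: [117, 68, 1458, 840]
Scenario A total after 2 periods: 2483
Scenario B projection —
Period 1.
Births: 910 × 0.027 = 25
Group 2: 1570 × 0.97 = 1523
Group 3: 910 × 0.957 = 871
Group 4: 2650 × 0.964 = 2555
End of period: [25, 1523, 871, 2555]
Period 2.
Births: 1523 × 0.027 = 41
Group 2: 25 × 0.97 = 24
Group 3: 1523 × 0.957 = 1458
Group 4: 871 × 0.964 = 840
End of period: [41, 24, 1458, 840]
Scenario B total after 2 periods: 2363
Difference B − A = 2363 − 2483 = -120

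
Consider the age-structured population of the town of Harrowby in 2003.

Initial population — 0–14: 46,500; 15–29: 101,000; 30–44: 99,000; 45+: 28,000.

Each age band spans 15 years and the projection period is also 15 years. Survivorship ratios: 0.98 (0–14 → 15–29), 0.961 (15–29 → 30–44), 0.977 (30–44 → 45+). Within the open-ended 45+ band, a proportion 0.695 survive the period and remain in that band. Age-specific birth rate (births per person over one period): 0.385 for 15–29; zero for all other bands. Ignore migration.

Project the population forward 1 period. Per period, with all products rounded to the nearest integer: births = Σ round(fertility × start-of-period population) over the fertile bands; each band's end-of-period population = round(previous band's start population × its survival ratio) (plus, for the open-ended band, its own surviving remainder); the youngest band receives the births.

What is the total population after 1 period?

(Groups numbered youngest = 1 to oldest = 4.)
[period 1]
Births: 101000 × 0.385 = 38885
Group 2: 46500 × 0.98 = 45570
Group 3: 101000 × 0.961 = 97061
Group 4: 99000 × 0.977 + 28000 × 0.695 = 96723 + 19460 = 116183
End of period: [38885, 45570, 97061, 116183]
Total after period 1: 38885 + 45570 + 97061 + 116183 = 297699

297699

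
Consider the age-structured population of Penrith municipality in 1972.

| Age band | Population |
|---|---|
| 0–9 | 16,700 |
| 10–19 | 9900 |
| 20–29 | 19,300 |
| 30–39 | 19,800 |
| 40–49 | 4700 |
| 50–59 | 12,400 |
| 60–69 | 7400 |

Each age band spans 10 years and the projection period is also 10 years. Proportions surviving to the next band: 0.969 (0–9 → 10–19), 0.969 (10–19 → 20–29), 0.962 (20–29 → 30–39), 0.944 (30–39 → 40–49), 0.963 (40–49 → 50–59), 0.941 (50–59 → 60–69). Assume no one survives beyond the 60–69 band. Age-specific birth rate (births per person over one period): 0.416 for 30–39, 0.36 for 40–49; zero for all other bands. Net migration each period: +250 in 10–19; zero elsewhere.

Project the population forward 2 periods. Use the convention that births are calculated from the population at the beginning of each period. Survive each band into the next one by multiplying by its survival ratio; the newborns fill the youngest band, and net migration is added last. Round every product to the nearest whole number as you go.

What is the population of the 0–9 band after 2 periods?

Period 1:
Births: 19800 × 0.416 = 8237  |  4700 × 0.36 = 1692 — total 9929
10–19: 16700 × 0.969 = 16182
20–29: 9900 × 0.969 = 9593
30–39: 19300 × 0.962 = 18567
40–49: 19800 × 0.944 = 18691
50–59: 4700 × 0.963 = 4526
60–69: 12400 × 0.941 = 11668
Net migration: 10–19 + 250 → 16432
Giving 9929 / 16432 / 9593 / 18567 / 18691 / 4526 / 11668.
Period 2:
Births: 18567 × 0.416 = 7724  |  18691 × 0.36 = 6729 — total 14453
10–19: 9929 × 0.969 = 9621
20–29: 16432 × 0.969 = 15923
30–39: 9593 × 0.962 = 9228
40–49: 18567 × 0.944 = 17527
50–59: 18691 × 0.963 = 17999
60–69: 4526 × 0.941 = 4259
Net migration: 10–19 + 250 → 9871
Giving 14453 / 9871 / 15923 / 9228 / 17527 / 17999 / 4259.

14453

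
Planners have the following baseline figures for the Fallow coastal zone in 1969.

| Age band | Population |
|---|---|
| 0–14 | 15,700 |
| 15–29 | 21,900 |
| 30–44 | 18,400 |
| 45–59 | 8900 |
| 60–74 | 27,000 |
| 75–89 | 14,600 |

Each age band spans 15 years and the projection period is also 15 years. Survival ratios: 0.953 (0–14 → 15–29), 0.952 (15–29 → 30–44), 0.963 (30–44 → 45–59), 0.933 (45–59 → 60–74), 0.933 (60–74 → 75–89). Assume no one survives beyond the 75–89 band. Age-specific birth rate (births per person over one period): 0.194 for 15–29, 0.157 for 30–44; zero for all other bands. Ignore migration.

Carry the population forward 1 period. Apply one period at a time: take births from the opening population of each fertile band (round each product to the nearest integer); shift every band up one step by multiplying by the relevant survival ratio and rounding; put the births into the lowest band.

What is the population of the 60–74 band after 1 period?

8304

Call the bands 1 to 6, youngest first.
— Period 1 —
Births: 21900 * 0.194 = 4249 ; 18400 * 0.157 = 2889 — total 7138
Band 2: 15700 * 0.953 = 14962
Band 3: 21900 * 0.952 = 20849
Band 4: 18400 * 0.963 = 17719
Band 5: 8900 * 0.933 = 8304
Band 6: 27000 * 0.933 = 25191
End of period: [7138, 14962, 20849, 17719, 8304, 25191]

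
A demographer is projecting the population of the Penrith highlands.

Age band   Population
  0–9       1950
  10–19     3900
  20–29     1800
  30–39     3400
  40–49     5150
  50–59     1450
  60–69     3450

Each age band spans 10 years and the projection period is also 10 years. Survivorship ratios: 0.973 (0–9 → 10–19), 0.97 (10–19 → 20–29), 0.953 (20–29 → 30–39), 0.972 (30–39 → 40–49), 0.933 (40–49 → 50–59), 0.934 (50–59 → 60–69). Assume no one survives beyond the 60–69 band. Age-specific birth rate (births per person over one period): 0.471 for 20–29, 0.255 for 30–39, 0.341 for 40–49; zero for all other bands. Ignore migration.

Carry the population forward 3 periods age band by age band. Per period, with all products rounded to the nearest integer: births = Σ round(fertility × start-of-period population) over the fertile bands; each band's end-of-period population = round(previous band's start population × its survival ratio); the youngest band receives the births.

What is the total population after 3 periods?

Call the bands 1 to 7, youngest first.
— Period 1 —
Births: 1800 × 0.471 = 848 ; 3400 × 0.255 = 867 ; 5150 × 0.341 = 1756 — total 3471
Band 2: 1950 × 0.973 = 1897
Band 3: 3900 × 0.97 = 3783
Band 4: 1800 × 0.953 = 1715
Band 5: 3400 × 0.972 = 3305
Band 6: 5150 × 0.933 = 4805
Band 7: 1450 × 0.934 = 1354
Population now: 0–9=3471, 10–19=1897, 20–29=3783, 30–39=1715, 40–49=3305, 50–59=4805, 60–69=1354
— Period 2 —
Births: 3783 × 0.471 = 1782 ; 1715 × 0.255 = 437 ; 3305 × 0.341 = 1127 — total 3346
Band 2: 3471 × 0.973 = 3377
Band 3: 1897 × 0.97 = 1840
Band 4: 3783 × 0.953 = 3605
Band 5: 1715 × 0.972 = 1667
Band 6: 3305 × 0.933 = 3084
Band 7: 4805 × 0.934 = 4488
Population now: 0–9=3346, 10–19=3377, 20–29=1840, 30–39=3605, 40–49=1667, 50–59=3084, 60–69=4488
— Period 3 —
Births: 1840 × 0.471 = 867 ; 3605 × 0.255 = 919 ; 1667 × 0.341 = 568 — total 2354
Band 2: 3346 × 0.973 = 3256
Band 3: 3377 × 0.97 = 3276
Band 4: 1840 × 0.953 = 1754
Band 5: 3605 × 0.972 = 3504
Band 6: 1667 × 0.933 = 1555
Band 7: 3084 × 0.934 = 2880
Population now: 0–9=2354, 10–19=3256, 20–29=3276, 30–39=1754, 40–49=3504, 50–59=1555, 60–69=2880
Total after period 3: 2354 + 3256 + 3276 + 1754 + 3504 + 1555 + 2880 = 18579

18579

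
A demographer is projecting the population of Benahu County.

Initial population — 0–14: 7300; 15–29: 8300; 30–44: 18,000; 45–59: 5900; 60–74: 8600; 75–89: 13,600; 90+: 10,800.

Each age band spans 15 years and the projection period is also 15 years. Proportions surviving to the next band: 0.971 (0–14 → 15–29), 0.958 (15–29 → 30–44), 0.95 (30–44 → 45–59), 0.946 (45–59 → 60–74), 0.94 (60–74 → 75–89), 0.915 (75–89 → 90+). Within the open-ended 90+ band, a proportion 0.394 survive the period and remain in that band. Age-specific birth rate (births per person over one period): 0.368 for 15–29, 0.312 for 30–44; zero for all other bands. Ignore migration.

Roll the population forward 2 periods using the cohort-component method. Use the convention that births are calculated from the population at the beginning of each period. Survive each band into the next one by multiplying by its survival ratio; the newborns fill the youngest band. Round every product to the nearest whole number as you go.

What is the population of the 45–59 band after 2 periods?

Let band 1 be 0–14 through band 7 = 90+.
Period 1.
Births: 8300 × 0.368 = 3054 ; 18000 × 0.312 = 5616 ⇒ total 8670
Band 2: 7300 × 0.971 = 7088
Band 3: 8300 × 0.958 = 7951
Band 4: 18000 × 0.95 = 17100
Band 5: 5900 × 0.946 = 5581
Band 6: 8600 × 0.94 = 8084
Band 7: 13600 × 0.915 + 10800 × 0.394 = 12444 + 4255 = 16699
Giving 8670 / 7088 / 7951 / 17100 / 5581 / 8084 / 16699.
Period 2.
Births: 7088 × 0.368 = 2608 ; 7951 × 0.312 = 2481 ⇒ total 5089
Band 2: 8670 × 0.971 = 8419
Band 3: 7088 × 0.958 = 6790
Band 4: 7951 × 0.95 = 7553
Band 5: 17100 × 0.946 = 16177
Band 6: 5581 × 0.94 = 5246
Band 7: 8084 × 0.915 + 16699 × 0.394 = 7397 + 6579 = 13976
Giving 5089 / 8419 / 6790 / 7553 / 16177 / 5246 / 13976.

7553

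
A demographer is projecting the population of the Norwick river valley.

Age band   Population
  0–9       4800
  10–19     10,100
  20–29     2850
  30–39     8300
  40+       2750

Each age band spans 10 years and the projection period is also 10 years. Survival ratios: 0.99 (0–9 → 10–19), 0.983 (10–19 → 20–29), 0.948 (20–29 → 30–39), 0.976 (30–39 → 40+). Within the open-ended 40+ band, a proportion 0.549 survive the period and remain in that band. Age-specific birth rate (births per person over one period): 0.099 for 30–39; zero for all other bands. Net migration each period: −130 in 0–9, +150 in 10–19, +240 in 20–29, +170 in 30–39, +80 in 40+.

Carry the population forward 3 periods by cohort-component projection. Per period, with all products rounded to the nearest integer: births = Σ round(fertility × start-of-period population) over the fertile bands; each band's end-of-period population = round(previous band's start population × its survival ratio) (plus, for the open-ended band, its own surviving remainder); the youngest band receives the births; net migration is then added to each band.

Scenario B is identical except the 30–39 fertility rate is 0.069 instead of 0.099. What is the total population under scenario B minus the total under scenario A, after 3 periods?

-621

Numbering the bands 1..5 from youngest to oldest:
— Period 1 —
Births: 8300 × 0.099 = 822
Band 2: 4800 × 0.99 = 4752
Band 3: 10100 × 0.983 = 9928
Band 4: 2850 × 0.948 = 2702
Band 5: 8300 × 0.976 + 2750 × 0.549 = 8101 + 1510 = 9611
Net migration: Band 1 − 130 → 692; Band 2 + 150 → 4902; Band 3 + 240 → 10168; Band 4 + 170 → 2872; Band 5 + 80 → 9691
End of period: [692, 4902, 10168, 2872, 9691]
— Period 2 —
Births: 2872 × 0.099 = 284
Band 2: 692 × 0.99 = 685
Band 3: 4902 × 0.983 = 4819
Band 4: 10168 × 0.948 = 9639
Band 5: 2872 × 0.976 + 9691 × 0.549 = 2803 + 5320 = 8123
Net migration: Band 1 − 130 → 154; Band 2 + 150 → 835; Band 3 + 240 → 5059; Band 4 + 170 → 9809; Band 5 + 80 → 8203
End of period: [154, 835, 5059, 9809, 8203]
— Period 3 —
Births: 9809 × 0.099 = 971
Band 2: 154 × 0.99 = 152
Band 3: 835 × 0.983 = 821
Band 4: 5059 × 0.948 = 4796
Band 5: 9809 × 0.976 + 8203 × 0.549 = 9574 + 4503 = 14077
Net migration: Band 1 − 130 → 841; Band 2 + 150 → 302; Band 3 + 240 → 1061; Band 4 + 170 → 4966; Band 5 + 80 → 14157
End of period: [841, 302, 1061, 4966, 14157]
Scenario A total after 3 periods: 21327
Scenario B projection —
— Period 1 —
Births: 8300 × 0.069 = 573
Band 2: 4800 × 0.99 = 4752
Band 3: 10100 × 0.983 = 9928
Band 4: 2850 × 0.948 = 2702
Band 5: 8300 × 0.976 + 2750 × 0.549 = 8101 + 1510 = 9611
Net migration: Band 1 − 130 → 443; Band 2 + 150 → 4902; Band 3 + 240 → 10168; Band 4 + 170 → 2872; Band 5 + 80 → 9691
End of period: [443, 4902, 10168, 2872, 9691]
— Period 2 —
Births: 2872 × 0.069 = 198
Band 2: 443 × 0.99 = 439
Band 3: 4902 × 0.983 = 4819
Band 4: 10168 × 0.948 = 9639
Band 5: 2872 × 0.976 + 9691 × 0.549 = 2803 + 5320 = 8123
Net migration: Band 1 − 130 → 68; Band 2 + 150 → 589; Band 3 + 240 → 5059; Band 4 + 170 → 9809; Band 5 + 80 → 8203
End of period: [68, 589, 5059, 9809, 8203]
— Period 3 —
Births: 9809 × 0.069 = 677
Band 2: 68 × 0.99 = 67
Band 3: 589 × 0.983 = 579
Band 4: 5059 × 0.948 = 4796
Band 5: 9809 × 0.976 + 8203 × 0.549 = 9574 + 4503 = 14077
Net migration: Band 1 − 130 → 547; Band 2 + 150 → 217; Band 3 + 240 → 819; Band 4 + 170 → 4966; Band 5 + 80 → 14157
End of period: [547, 217, 819, 4966, 14157]
Scenario B total after 3 periods: 20706
Difference B − A = 20706 − 21327 = -621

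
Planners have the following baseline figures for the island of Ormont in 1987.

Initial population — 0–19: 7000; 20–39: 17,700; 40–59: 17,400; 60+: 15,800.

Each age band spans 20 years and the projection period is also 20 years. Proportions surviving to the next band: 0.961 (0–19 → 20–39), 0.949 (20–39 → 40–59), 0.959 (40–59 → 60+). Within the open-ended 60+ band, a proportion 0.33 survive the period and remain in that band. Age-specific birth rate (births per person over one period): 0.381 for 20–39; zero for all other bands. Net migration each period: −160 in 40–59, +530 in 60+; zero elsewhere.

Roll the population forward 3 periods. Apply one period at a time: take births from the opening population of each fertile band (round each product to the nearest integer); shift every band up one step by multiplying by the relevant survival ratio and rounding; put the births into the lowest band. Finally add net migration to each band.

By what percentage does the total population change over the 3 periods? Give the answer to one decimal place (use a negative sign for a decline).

Period 1:
Births: 17700 × 0.381 = 6744
20–39: 7000 × 0.961 = 6727
40–59: 17700 × 0.949 = 16797
60+: 17400 × 0.959 + 15800 × 0.33 = 16687 + 5214 = 21901
Net migration: 40–59 − 160 → 16637; 60+ + 530 → 22431
→ [6744, 6727, 16637, 22431]
Period 2:
Births: 6727 × 0.381 = 2563
20–39: 6744 × 0.961 = 6481
40–59: 6727 × 0.949 = 6384
60+: 16637 × 0.959 + 22431 × 0.33 = 15955 + 7402 = 23357
Net migration: 40–59 − 160 → 6224; 60+ + 530 → 23887
→ [2563, 6481, 6224, 23887]
Period 3:
Births: 6481 × 0.381 = 2469
20–39: 2563 × 0.961 = 2463
40–59: 6481 × 0.949 = 6150
60+: 6224 × 0.959 + 23887 × 0.33 = 5969 + 7883 = 13852
Net migration: 40–59 − 160 → 5990; 60+ + 530 → 14382
→ [2469, 2463, 5990, 14382]
Total: 57900 → 25304; change = -32596; percentage change = -56.3%

-56.3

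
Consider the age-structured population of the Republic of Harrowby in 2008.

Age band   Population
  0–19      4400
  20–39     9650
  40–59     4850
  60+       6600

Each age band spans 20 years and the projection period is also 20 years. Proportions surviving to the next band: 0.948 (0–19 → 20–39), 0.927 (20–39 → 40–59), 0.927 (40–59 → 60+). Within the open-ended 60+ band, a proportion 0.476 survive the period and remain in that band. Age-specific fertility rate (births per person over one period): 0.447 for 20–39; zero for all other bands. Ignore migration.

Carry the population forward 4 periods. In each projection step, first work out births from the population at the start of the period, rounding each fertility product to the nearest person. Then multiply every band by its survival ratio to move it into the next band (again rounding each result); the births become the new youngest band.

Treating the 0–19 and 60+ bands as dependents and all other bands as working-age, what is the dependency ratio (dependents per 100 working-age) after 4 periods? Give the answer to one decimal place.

[period 1]
Births: 9650 × 0.447 = 4314
20–39: 4400 × 0.948 = 4171
40–59: 9650 × 0.927 = 8946
60+: 4850 × 0.927 + 6600 × 0.476 = 4496 + 3142 = 7638
Giving 4314 / 4171 / 8946 / 7638.
[period 2]
Births: 4171 × 0.447 = 1864
20–39: 4314 × 0.948 = 4090
40–59: 4171 × 0.927 = 3867
60+: 8946 × 0.927 + 7638 × 0.476 = 8293 + 3636 = 11929
Giving 1864 / 4090 / 3867 / 11929.
[period 3]
Births: 4090 × 0.447 = 1828
20–39: 1864 × 0.948 = 1767
40–59: 4090 × 0.927 = 3791
60+: 3867 × 0.927 + 11929 × 0.476 = 3585 + 5678 = 9263
Giving 1828 / 1767 / 3791 / 9263.
[period 4]
Births: 1767 × 0.447 = 790
20–39: 1828 × 0.948 = 1733
40–59: 1767 × 0.927 = 1638
60+: 3791 × 0.927 + 9263 × 0.476 = 3514 + 4409 = 7923
Giving 790 / 1733 / 1638 / 7923.
Dependents (band 0–19 + band 60+) = 790 + 7923 = 8713; working-age = 3371; ratio = 8713/3371 × 100 = 258.5

258.5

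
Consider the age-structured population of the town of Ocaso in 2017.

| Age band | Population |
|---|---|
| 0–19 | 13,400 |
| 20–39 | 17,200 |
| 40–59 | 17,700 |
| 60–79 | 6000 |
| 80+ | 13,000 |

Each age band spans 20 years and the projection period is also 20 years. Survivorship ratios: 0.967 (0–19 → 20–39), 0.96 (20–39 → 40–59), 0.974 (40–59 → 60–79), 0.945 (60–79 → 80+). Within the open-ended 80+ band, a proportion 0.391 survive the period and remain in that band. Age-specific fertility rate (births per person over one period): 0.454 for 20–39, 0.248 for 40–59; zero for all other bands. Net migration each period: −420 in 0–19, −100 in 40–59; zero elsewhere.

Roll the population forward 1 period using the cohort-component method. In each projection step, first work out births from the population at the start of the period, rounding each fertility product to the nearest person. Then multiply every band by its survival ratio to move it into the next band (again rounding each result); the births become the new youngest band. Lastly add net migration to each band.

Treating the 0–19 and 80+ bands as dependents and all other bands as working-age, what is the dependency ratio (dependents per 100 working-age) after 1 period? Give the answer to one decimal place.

48.3

Call the groups 1 to 5, youngest first.
[period 1]
Births: 17200 × 0.454 = 7809 ; 17700 × 0.248 = 4390 → 12199
Group 2: 13400 × 0.967 = 12958
Group 3: 17200 × 0.96 = 16512
Group 4: 17700 × 0.974 = 17240
Group 5: 6000 × 0.945 + 13000 × 0.391 = 5670 + 5083 = 10753
Net migration: Group 1 − 420 → 11779; Group 3 − 100 → 16412
→ [11779, 12958, 16412, 17240, 10753]
Dependents (band 0–19 + band 80+) = 11779 + 10753 = 22532; working-age = 46610; ratio = 22532/46610 × 100 = 48.3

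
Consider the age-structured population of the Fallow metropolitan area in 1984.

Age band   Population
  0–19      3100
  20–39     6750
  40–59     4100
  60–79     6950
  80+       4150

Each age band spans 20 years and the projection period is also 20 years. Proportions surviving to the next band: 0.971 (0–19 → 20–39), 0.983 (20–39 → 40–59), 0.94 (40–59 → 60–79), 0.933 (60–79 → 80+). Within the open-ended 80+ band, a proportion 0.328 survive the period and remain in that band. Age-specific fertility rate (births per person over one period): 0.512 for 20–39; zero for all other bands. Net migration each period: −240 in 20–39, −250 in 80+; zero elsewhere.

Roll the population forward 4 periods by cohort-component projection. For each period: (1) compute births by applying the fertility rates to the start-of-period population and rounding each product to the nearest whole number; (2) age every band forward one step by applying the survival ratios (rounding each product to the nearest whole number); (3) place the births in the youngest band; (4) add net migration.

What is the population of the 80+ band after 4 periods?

4593

Let band 1 be 0–19 through band 5 = 80+.
— Period 1 —
Births: 6750 * 0.512 = 3456
Band 2: 3100 * 0.971 = 3010
Band 3: 6750 * 0.983 = 6635
Band 4: 4100 * 0.94 = 3854
Band 5: 6950 * 0.933 + 4150 * 0.328 = 6484 + 1361 = 7845
Net migration: Band 2 − 240 → 2770; Band 5 − 250 → 7595
Population now: 0–19=3456, 20–39=2770, 40–59=6635, 60–79=3854, 80+=7595
— Period 2 —
Births: 2770 * 0.512 = 1418
Band 2: 3456 * 0.971 = 3356
Band 3: 2770 * 0.983 = 2723
Band 4: 6635 * 0.94 = 6237
Band 5: 3854 * 0.933 + 7595 * 0.328 = 3596 + 2491 = 6087
Net migration: Band 2 − 240 → 3116; Band 5 − 250 → 5837
Population now: 0–19=1418, 20–39=3116, 40–59=2723, 60–79=6237, 80+=5837
— Period 3 —
Births: 3116 * 0.512 = 1595
Band 2: 1418 * 0.971 = 1377
Band 3: 3116 * 0.983 = 3063
Band 4: 2723 * 0.94 = 2560
Band 5: 6237 * 0.933 + 5837 * 0.328 = 5819 + 1915 = 7734
Net migration: Band 2 − 240 → 1137; Band 5 − 250 → 7484
Population now: 0–19=1595, 20–39=1137, 40–59=3063, 60–79=2560, 80+=7484
— Period 4 —
Births: 1137 * 0.512 = 582
Band 2: 1595 * 0.971 = 1549
Band 3: 1137 * 0.983 = 1118
Band 4: 3063 * 0.94 = 2879
Band 5: 2560 * 0.933 + 7484 * 0.328 = 2388 + 2455 = 4843
Net migration: Band 2 − 240 → 1309; Band 5 − 250 → 4593
Population now: 0–19=582, 20–39=1309, 40–59=1118, 60–79=2879, 80+=4593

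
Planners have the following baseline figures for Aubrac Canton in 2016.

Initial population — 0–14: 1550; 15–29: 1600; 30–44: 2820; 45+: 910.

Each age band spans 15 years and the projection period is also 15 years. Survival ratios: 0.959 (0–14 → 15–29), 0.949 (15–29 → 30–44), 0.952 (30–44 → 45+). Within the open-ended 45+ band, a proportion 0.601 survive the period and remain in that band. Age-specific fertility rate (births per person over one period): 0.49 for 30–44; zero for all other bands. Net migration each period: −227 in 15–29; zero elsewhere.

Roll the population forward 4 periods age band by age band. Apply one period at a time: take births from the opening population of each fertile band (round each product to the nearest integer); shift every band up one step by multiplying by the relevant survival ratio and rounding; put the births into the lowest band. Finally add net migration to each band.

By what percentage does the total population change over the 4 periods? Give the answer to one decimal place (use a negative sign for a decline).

— Period 1 —
Births: 2820 × 0.49 = 1382
15–29: 1550 × 0.959 = 1486
30–44: 1600 × 0.949 = 1518
45+: 2820 × 0.952 + 910 × 0.601 = 2685 + 547 = 3232
Net migration: 15–29 − 227 → 1259
End of period: [1382, 1259, 1518, 3232]
— Period 2 —
Births: 1518 × 0.49 = 744
15–29: 1382 × 0.959 = 1325
30–44: 1259 × 0.949 = 1195
45+: 1518 × 0.952 + 3232 × 0.601 = 1445 + 1942 = 3387
Net migration: 15–29 − 227 → 1098
End of period: [744, 1098, 1195, 3387]
— Period 3 —
Births: 1195 × 0.49 = 586
15–29: 744 × 0.959 = 713
30–44: 1098 × 0.949 = 1042
45+: 1195 × 0.952 + 3387 × 0.601 = 1138 + 2036 = 3174
Net migration: 15–29 − 227 → 486
End of period: [586, 486, 1042, 3174]
— Period 4 —
Births: 1042 × 0.49 = 511
15–29: 586 × 0.959 = 562
30–44: 486 × 0.949 = 461
45+: 1042 × 0.952 + 3174 × 0.601 = 992 + 1908 = 2900
Net migration: 15–29 − 227 → 335
End of period: [511, 335, 461, 2900]
Total: 6880 → 4207; change = -2673; percentage change = -38.9%

-38.9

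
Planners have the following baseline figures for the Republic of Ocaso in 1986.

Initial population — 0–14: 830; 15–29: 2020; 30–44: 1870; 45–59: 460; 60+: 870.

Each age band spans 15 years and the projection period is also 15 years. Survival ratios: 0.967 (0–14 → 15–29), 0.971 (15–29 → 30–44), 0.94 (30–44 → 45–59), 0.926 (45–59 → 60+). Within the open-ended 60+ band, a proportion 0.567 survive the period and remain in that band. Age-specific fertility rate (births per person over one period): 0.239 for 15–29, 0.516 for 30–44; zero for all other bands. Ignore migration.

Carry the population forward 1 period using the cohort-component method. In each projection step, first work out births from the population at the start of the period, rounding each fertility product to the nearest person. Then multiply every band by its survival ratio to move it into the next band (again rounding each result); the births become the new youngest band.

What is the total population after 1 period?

6889

— Period 1 —
Births: 2020 × 0.239 = 483, 1870 × 0.516 = 965 ⇒ total 1448
15–29: 830 × 0.967 = 803
30–44: 2020 × 0.971 = 1961
45–59: 1870 × 0.94 = 1758
60+: 460 × 0.926 + 870 × 0.567 = 426 + 493 = 919
→ [1448, 803, 1961, 1758, 919]
Total after period 1: 1448 + 803 + 1961 + 1758 + 919 = 6889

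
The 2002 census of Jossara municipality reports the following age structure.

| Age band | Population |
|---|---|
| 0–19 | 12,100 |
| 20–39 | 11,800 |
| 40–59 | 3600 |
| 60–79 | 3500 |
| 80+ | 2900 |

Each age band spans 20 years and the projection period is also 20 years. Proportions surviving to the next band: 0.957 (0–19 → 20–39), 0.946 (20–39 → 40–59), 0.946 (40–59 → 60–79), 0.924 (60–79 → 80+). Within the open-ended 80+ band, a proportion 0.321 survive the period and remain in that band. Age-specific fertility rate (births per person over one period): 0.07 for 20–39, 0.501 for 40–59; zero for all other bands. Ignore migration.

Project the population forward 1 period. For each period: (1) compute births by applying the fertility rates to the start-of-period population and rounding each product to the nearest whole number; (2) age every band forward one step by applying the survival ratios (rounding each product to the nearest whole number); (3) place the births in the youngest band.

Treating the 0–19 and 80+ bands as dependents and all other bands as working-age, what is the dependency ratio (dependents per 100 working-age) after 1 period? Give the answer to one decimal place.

26.0

After projecting period 1:
Births: 11800 * 0.07 = 826  |  3600 * 0.501 = 1804 → 2630
20–39: 12100 * 0.957 = 11580
40–59: 11800 * 0.946 = 11163
60–79: 3600 * 0.946 = 3406
80+: 3500 * 0.924 + 2900 * 0.321 = 3234 + 931 = 4165
Giving 2630 / 11580 / 11163 / 3406 / 4165.
Dependents (band 0–19 + band 80+) = 2630 + 4165 = 6795; working-age = 26149; ratio = 6795/26149 × 100 = 26.0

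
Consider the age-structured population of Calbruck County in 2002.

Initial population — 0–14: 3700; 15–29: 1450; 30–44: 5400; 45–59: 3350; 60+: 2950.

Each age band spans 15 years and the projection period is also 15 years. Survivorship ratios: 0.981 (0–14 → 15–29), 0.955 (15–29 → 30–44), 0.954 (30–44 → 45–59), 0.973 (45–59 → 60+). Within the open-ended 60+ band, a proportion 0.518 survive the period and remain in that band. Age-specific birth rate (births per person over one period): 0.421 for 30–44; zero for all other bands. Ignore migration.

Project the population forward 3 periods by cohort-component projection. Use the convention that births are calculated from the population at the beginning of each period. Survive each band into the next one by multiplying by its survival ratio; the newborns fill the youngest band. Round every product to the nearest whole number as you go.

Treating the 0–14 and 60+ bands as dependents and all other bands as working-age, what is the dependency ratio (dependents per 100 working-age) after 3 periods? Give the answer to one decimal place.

110.2

Period 1:
Births: 5400 × 0.421 = 2273
15–29: 3700 × 0.981 = 3630
30–44: 1450 × 0.955 = 1385
45–59: 5400 × 0.954 = 5152
60+: 3350 × 0.973 + 2950 × 0.518 = 3260 + 1528 = 4788
Giving 2273 / 3630 / 1385 / 5152 / 4788.
Period 2:
Births: 1385 × 0.421 = 583
15–29: 2273 × 0.981 = 2230
30–44: 3630 × 0.955 = 3467
45–59: 1385 × 0.954 = 1321
60+: 5152 × 0.973 + 4788 × 0.518 = 5013 + 2480 = 7493
Giving 583 / 2230 / 3467 / 1321 / 7493.
Period 3:
Births: 3467 × 0.421 = 1460
15–29: 583 × 0.981 = 572
30–44: 2230 × 0.955 = 2130
45–59: 3467 × 0.954 = 3308
60+: 1321 × 0.973 + 7493 × 0.518 = 1285 + 3881 = 5166
Giving 1460 / 572 / 2130 / 3308 / 5166.
Dependents (band 0–14 + band 60+) = 1460 + 5166 = 6626; working-age = 6010; ratio = 6626/6010 × 100 = 110.2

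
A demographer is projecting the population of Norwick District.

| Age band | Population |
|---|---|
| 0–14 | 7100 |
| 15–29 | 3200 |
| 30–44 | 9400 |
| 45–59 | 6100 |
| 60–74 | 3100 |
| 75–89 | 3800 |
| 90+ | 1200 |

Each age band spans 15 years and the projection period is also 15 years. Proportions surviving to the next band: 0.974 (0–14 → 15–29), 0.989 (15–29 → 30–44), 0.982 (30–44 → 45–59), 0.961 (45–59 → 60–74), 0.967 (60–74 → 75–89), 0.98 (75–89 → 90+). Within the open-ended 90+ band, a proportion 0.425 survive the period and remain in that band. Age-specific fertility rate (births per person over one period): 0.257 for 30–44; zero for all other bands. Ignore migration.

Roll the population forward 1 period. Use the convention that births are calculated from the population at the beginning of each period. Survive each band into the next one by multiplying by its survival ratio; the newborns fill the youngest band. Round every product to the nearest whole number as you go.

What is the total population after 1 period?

34821

Call the groups 1 to 7, youngest first.
After projecting period 1:
Births: 9400 * 0.257 = 2416
Group 2: 7100 * 0.974 = 6915
Group 3: 3200 * 0.989 = 3165
Group 4: 9400 * 0.982 = 9231
Group 5: 6100 * 0.961 = 5862
Group 6: 3100 * 0.967 = 2998
Group 7: 3800 * 0.98 + 1200 * 0.425 = 3724 + 510 = 4234
End of period: [2416, 6915, 3165, 9231, 5862, 2998, 4234]
Total after period 1: 2416 + 6915 + 3165 + 9231 + 5862 + 2998 + 4234 = 34821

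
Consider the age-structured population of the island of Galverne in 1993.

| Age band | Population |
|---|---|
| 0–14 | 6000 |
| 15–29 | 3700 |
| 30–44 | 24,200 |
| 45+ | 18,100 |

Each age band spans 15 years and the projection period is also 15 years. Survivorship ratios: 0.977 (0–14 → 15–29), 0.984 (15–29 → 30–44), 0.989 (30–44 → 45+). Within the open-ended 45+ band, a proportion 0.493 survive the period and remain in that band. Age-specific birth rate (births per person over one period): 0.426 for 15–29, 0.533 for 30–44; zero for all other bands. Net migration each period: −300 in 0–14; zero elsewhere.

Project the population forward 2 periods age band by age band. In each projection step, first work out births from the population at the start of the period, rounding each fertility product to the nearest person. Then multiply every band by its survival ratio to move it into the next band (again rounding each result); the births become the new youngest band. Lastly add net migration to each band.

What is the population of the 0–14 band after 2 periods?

(Bands numbered youngest = 1 to oldest = 4.)
Period 1:
Births: 3700 × 0.426 = 1576, 24200 × 0.533 = 12899 — total 14475
Band 2: 6000 × 0.977 = 5862
Band 3: 3700 × 0.984 = 3641
Band 4: 24200 × 0.989 + 18100 × 0.493 = 23934 + 8923 = 32857
Net migration: Band 1 − 300 → 14175
→ [14175, 5862, 3641, 32857]
Period 2:
Births: 5862 × 0.426 = 2497, 3641 × 0.533 = 1941 — total 4438
Band 2: 14175 × 0.977 = 13849
Band 3: 5862 × 0.984 = 5768
Band 4: 3641 × 0.989 + 32857 × 0.493 = 3601 + 16199 = 19800
Net migration: Band 1 − 300 → 4138
→ [4138, 13849, 5768, 19800]

4138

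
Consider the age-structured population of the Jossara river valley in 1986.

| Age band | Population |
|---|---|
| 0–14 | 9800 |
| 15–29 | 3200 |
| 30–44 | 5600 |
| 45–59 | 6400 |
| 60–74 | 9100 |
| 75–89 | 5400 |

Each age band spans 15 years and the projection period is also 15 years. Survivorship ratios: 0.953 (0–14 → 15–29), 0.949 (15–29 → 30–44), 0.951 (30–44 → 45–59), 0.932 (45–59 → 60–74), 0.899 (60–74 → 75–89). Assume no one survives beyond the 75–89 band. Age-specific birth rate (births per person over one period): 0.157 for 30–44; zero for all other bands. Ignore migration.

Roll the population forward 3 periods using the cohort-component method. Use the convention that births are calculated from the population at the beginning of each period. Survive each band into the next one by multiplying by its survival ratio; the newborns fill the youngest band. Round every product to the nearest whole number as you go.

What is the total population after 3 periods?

(Groups numbered youngest = 1 to oldest = 6.)
— Period 1 —
Births: 5600 × 0.157 = 879
Group 2: 9800 × 0.953 = 9339
Group 3: 3200 × 0.949 = 3037
Group 4: 5600 × 0.951 = 5326
Group 5: 6400 × 0.932 = 5965
Group 6: 9100 × 0.899 = 8181
Giving 879 / 9339 / 3037 / 5326 / 5965 / 8181.
— Period 2 —
Births: 3037 × 0.157 = 477
Group 2: 879 × 0.953 = 838
Group 3: 9339 × 0.949 = 8863
Group 4: 3037 × 0.951 = 2888
Group 5: 5326 × 0.932 = 4964
Group 6: 5965 × 0.899 = 5363
Giving 477 / 838 / 8863 / 2888 / 4964 / 5363.
— Period 3 —
Births: 8863 × 0.157 = 1391
Group 2: 477 × 0.953 = 455
Group 3: 838 × 0.949 = 795
Group 4: 8863 × 0.951 = 8429
Group 5: 2888 × 0.932 = 2692
Group 6: 4964 × 0.899 = 4463
Giving 1391 / 455 / 795 / 8429 / 2692 / 4463.
Total after period 3: 1391 + 455 + 795 + 8429 + 2692 + 4463 = 18225

18225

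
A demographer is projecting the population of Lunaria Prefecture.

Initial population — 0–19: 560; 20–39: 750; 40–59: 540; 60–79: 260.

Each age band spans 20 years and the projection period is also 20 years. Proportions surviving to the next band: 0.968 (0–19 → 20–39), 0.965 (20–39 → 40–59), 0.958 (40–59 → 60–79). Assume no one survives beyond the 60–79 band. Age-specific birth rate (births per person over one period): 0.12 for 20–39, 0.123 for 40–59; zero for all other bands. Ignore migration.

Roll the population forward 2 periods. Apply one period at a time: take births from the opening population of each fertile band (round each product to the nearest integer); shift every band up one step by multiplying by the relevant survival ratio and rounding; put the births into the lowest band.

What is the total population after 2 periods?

[period 1]
Births: 750 × 0.12 = 90 ; 540 × 0.123 = 66 — total 156
20–39: 560 × 0.968 = 542
40–59: 750 × 0.965 = 724
60–79: 540 × 0.958 = 517
→ [156, 542, 724, 517]
[period 2]
Births: 542 × 0.12 = 65 ; 724 × 0.123 = 89 — total 154
20–39: 156 × 0.968 = 151
40–59: 542 × 0.965 = 523
60–79: 724 × 0.958 = 694
→ [154, 151, 523, 694]
Total after period 2: 154 + 151 + 523 + 694 = 1522

1522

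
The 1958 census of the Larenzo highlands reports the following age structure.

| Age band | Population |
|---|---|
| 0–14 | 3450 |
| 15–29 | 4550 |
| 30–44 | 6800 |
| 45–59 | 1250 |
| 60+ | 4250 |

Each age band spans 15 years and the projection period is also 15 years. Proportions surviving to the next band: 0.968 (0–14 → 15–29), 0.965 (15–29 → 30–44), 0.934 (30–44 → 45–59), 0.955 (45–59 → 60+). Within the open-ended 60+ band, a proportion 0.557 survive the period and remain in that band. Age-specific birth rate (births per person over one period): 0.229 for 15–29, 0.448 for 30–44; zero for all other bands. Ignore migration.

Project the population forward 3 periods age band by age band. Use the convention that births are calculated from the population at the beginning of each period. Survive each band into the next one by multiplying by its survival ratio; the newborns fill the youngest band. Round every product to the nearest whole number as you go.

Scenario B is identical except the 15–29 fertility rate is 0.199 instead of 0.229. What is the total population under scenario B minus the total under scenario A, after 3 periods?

-370

Numbering the groups 1..5 from youngest to oldest:
Period 1.
Births: 4550 * 0.229 = 1042 ; 6800 * 0.448 = 3046 → total 4088
Group 2: 3450 * 0.968 = 3340
Group 3: 4550 * 0.965 = 4391
Group 4: 6800 * 0.934 = 6351
Group 5: 1250 * 0.955 + 4250 * 0.557 = 1194 + 2367 = 3561
→ [4088, 3340, 4391, 6351, 3561]
Period 2.
Births: 3340 * 0.229 = 765 ; 4391 * 0.448 = 1967 → total 2732
Group 2: 4088 * 0.968 = 3957
Group 3: 3340 * 0.965 = 3223
Group 4: 4391 * 0.934 = 4101
Group 5: 6351 * 0.955 + 3561 * 0.557 = 6065 + 1983 = 8048
→ [2732, 3957, 3223, 4101, 8048]
Period 3.
Births: 3957 * 0.229 = 906 ; 3223 * 0.448 = 1444 → total 2350
Group 2: 2732 * 0.968 = 2645
Group 3: 3957 * 0.965 = 3819
Group 4: 3223 * 0.934 = 3010
Group 5: 4101 * 0.955 + 8048 * 0.557 = 3916 + 4483 = 8399
→ [2350, 2645, 3819, 3010, 8399]
Scenario A total after 3 periods: 20223
Scenario B projection —
Period 1.
Births: 4550 * 0.199 = 905 ; 6800 * 0.448 = 3046 → total 3951
Group 2: 3450 * 0.968 = 3340
Group 3: 4550 * 0.965 = 4391
Group 4: 6800 * 0.934 = 6351
Group 5: 1250 * 0.955 + 4250 * 0.557 = 1194 + 2367 = 3561
→ [3951, 3340, 4391, 6351, 3561]
Period 2.
Births: 3340 * 0.199 = 665 ; 4391 * 0.448 = 1967 → total 2632
Group 2: 3951 * 0.968 = 3825
Group 3: 3340 * 0.965 = 3223
Group 4: 4391 * 0.934 = 4101
Group 5: 6351 * 0.955 + 3561 * 0.557 = 6065 + 1983 = 8048
→ [2632, 3825, 3223, 4101, 8048]
Period 3.
Births: 3825 * 0.199 = 761 ; 3223 * 0.448 = 1444 → total 2205
Group 2: 2632 * 0.968 = 2548
Group 3: 3825 * 0.965 = 3691
Group 4: 3223 * 0.934 = 3010
Group 5: 4101 * 0.955 + 8048 * 0.557 = 3916 + 4483 = 8399
→ [2205, 2548, 3691, 3010, 8399]
Scenario B total after 3 periods: 19853
Difference B − A = 19853 − 20223 = -370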